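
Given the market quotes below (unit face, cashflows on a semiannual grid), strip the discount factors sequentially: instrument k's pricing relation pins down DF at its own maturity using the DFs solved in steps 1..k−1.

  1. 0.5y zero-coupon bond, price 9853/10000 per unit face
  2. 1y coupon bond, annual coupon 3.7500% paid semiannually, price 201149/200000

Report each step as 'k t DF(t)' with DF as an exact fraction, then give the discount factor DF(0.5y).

step 1 [0.5y] zero: DF = P = 9853/10000 ≈ 0.985300
step 2 [1y] bond c/2=3/160: DF=(201149/200000 − 3/160·(0.985300))/(1+3/160) = 9691/10000 ≈ 0.969100

1 1/2 9853/10000
2 1 9691/10000
DF(0.5y) = 9853/10000 ≈ 0.985300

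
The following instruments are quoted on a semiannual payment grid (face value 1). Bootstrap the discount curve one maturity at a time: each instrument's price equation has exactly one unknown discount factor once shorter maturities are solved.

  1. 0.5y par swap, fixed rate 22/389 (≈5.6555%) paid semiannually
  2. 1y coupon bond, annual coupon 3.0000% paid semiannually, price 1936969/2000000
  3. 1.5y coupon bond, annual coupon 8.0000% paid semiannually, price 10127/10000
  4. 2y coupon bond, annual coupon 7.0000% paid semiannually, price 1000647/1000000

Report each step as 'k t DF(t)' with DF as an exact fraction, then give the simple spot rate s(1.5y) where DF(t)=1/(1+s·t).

1 1/2 389/400
2 1 4699/5000
3 3/2 4501/5000
4 2 8717/10000
s(1.5y) = (1/(4501/5000) − 1)/(3/2) = 998/13503 ≈ 7.3910%

step 1 [0.5y] swap r/2=11/389: DF=(1 − 11/389·(0))/(1+11/389) = 389/400 ≈ 0.972500
step 2 [1y] bond c/2=3/200: DF=(1936969/2000000 − 3/200·(0.972500))/(1+3/200) = 4699/5000 ≈ 0.939800
step 3 [1.5y] bond c/2=1/25: DF=(10127/10000 − 1/25·(0.972500+0.939800))/(1+1/25) = 4501/5000 ≈ 0.900200
step 4 [2y] bond c/2=7/200: DF=(1000647/1000000 − 7/200·(0.972500+0.939800+0.900200))/(1+7/200) = 8717/10000 ≈ 0.871700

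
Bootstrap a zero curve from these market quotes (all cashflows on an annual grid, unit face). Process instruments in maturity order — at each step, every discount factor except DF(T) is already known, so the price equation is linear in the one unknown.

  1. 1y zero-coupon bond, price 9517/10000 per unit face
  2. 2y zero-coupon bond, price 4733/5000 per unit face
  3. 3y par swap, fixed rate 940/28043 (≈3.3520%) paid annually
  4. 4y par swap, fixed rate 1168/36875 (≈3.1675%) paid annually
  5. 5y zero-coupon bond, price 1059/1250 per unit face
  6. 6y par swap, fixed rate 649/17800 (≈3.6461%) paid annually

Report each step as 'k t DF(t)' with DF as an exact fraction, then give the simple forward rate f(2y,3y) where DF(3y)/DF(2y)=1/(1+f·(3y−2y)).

1 1 9517/10000
2 2 4733/5000
3 3 453/500
4 4 552/625
5 5 1059/1250
6 6 8053/10000
f(2y,3y) = ((4733/5000)/(453/500) − 1)/(1) = 203/4530 ≈ 4.4812%

step 1 [1y] zero: DF = P = 9517/10000 ≈ 0.951700
step 2 [2y] zero: DF = P = 4733/5000 ≈ 0.946600
step 3 [3y] swap r/1=940/28043: DF=(1 − 940/28043·(0.951700+0.946600))/(1+940/28043) = 453/500 ≈ 0.906000
step 4 [4y] swap r/1=1168/36875: DF=(1 − 1168/36875·(0.951700+0.946600+0.906000))/(1+1168/36875) = 552/625 ≈ 0.883200
step 5 [5y] zero: DF = P = 1059/1250 ≈ 0.847200
step 6 [6y] swap r/1=649/17800: DF=(1 − 649/17800·(0.951700+0.946600+0.906000+0.883200+0.847200))/(1+649/17800) = 8053/10000 ≈ 0.805300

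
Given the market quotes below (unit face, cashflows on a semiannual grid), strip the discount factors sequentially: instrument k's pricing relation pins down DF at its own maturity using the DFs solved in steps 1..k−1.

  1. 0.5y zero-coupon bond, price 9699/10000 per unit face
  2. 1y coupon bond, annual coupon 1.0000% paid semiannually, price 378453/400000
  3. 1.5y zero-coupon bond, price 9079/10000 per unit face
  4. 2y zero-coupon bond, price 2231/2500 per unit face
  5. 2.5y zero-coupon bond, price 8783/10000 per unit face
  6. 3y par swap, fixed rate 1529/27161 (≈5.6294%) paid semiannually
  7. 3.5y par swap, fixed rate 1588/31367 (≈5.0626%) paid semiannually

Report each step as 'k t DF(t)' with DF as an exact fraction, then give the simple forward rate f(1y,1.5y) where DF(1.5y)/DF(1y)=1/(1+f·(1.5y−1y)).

1 1/2 9699/10000
2 1 4683/5000
3 3/2 9079/10000
4 2 2231/2500
5 5/2 8783/10000
6 3 8471/10000
7 7/2 2103/2500
f(1y,1.5y) = ((4683/5000)/(9079/10000) − 1)/(1/2) = 82/1297 ≈ 6.3223%

step 1 [0.5y] zero: DF = P = 9699/10000 ≈ 0.969900
step 2 [1y] bond c/2=1/200: DF=(378453/400000 − 1/200·(0.969900))/(1+1/200) = 4683/5000 ≈ 0.936600
step 3 [1.5y] zero: DF = P = 9079/10000 ≈ 0.907900
step 4 [2y] zero: DF = P = 2231/2500 ≈ 0.892400
step 5 [2.5y] zero: DF = P = 8783/10000 ≈ 0.878300
step 6 [3y] swap r/2=1529/54322: DF=(1 − 1529/54322·(0.969900+0.936600+0.907900+0.892400+0.878300))/(1+1529/54322) = 8471/10000 ≈ 0.847100
step 7 [3.5y] swap r/2=794/31367: DF=(1 − 794/31367·(0.969900+0.936600+0.907900+0.892400+0.878300+0.847100))/(1+794/31367) = 2103/2500 ≈ 0.841200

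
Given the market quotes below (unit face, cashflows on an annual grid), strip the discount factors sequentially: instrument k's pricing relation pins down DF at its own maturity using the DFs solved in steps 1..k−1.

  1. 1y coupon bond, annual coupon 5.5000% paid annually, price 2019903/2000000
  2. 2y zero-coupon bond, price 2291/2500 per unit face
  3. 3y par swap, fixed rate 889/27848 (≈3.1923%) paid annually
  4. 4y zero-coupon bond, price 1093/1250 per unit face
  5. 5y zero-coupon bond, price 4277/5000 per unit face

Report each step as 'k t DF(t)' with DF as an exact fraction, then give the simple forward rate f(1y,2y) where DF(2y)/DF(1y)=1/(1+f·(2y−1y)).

step 1 [1y] bond c/1=11/200: DF=(2019903/2000000 − 11/200·(0))/(1+11/200) = 9573/10000 ≈ 0.957300
step 2 [2y] zero: DF = P = 2291/2500 ≈ 0.916400
step 3 [3y] swap r/1=889/27848: DF=(1 − 889/27848·(0.957300+0.916400))/(1+889/27848) = 9111/10000 ≈ 0.911100
step 4 [4y] zero: DF = P = 1093/1250 ≈ 0.874400
step 5 [5y] zero: DF = P = 4277/5000 ≈ 0.855400

1 1 9573/10000
2 2 2291/2500
3 3 9111/10000
4 4 1093/1250
5 5 4277/5000
f(1y,2y) = ((9573/10000)/(2291/2500) − 1)/(1) = 409/9164 ≈ 4.4631%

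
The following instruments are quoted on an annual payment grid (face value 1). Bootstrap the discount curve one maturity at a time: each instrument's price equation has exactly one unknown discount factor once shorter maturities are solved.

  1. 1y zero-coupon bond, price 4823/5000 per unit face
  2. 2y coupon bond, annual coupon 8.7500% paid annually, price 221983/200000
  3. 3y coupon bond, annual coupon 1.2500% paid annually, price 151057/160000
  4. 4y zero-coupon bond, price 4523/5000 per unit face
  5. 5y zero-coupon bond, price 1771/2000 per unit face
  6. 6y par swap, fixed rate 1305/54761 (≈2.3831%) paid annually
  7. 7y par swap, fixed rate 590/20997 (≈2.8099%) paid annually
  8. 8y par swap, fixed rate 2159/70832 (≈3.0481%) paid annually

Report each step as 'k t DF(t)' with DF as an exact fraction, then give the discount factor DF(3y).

step 1 [1y] zero: DF = P = 4823/5000 ≈ 0.964600
step 2 [2y] bond c/1=7/80: DF=(221983/200000 − 7/80·(0.964600))/(1+7/80) = 943/1000 ≈ 0.943000
step 3 [3y] bond c/1=1/80: DF=(151057/160000 − 1/80·(0.964600+0.943000))/(1+1/80) = 9089/10000 ≈ 0.908900
step 4 [4y] zero: DF = P = 4523/5000 ≈ 0.904600
step 5 [5y] zero: DF = P = 1771/2000 ≈ 0.885500
step 6 [6y] swap r/1=1305/54761: DF=(1 − 1305/54761·(0.964600+0.943000+0.908900+0.904600+0.885500))/(1+1305/54761) = 1739/2000 ≈ 0.869500
step 7 [7y] swap r/1=590/20997: DF=(1 − 590/20997·(0.964600+0.943000+0.908900+0.904600+0.885500+0.869500))/(1+590/20997) = 823/1000 ≈ 0.823000
step 8 [8y] swap r/1=2159/70832: DF=(1 − 2159/70832·(0.964600+0.943000+0.908900+0.904600+0.885500+0.869500+0.823000))/(1+2159/70832) = 7841/10000 ≈ 0.784100

1 1 4823/5000
2 2 943/1000
3 3 9089/10000
4 4 4523/5000
5 5 1771/2000
6 6 1739/2000
7 7 823/1000
8 8 7841/10000
DF(3y) = 9089/10000 ≈ 0.908900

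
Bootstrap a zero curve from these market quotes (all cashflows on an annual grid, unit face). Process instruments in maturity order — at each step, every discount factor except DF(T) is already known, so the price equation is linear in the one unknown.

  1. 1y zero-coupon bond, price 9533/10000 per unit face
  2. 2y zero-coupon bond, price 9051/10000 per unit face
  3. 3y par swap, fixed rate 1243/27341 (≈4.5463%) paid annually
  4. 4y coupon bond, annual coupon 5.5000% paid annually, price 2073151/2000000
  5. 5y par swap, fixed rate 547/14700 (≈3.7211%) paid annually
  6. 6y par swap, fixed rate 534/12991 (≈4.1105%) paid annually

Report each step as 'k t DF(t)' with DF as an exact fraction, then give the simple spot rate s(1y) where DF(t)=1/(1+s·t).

1 1 9533/10000
2 2 9051/10000
3 3 8757/10000
4 4 21/25
5 5 8359/10000
6 6 983/1250
s(1y) = (1/(9533/10000) − 1)/(1) = 467/9533 ≈ 4.8988%

step 1 [1y] zero: DF = P = 9533/10000 ≈ 0.953300
step 2 [2y] zero: DF = P = 9051/10000 ≈ 0.905100
step 3 [3y] swap r/1=1243/27341: DF=(1 − 1243/27341·(0.953300+0.905100))/(1+1243/27341) = 8757/10000 ≈ 0.875700
step 4 [4y] bond c/1=11/200: DF=(2073151/2000000 − 11/200·(0.953300+0.905100+0.875700))/(1+11/200) = 21/25 ≈ 0.840000
step 5 [5y] swap r/1=547/14700: DF=(1 − 547/14700·(0.953300+0.905100+0.875700+0.840000))/(1+547/14700) = 8359/10000 ≈ 0.835900
step 6 [6y] swap r/1=534/12991: DF=(1 − 534/12991·(0.953300+0.905100+0.875700+0.840000+0.835900))/(1+534/12991) = 983/1250 ≈ 0.786400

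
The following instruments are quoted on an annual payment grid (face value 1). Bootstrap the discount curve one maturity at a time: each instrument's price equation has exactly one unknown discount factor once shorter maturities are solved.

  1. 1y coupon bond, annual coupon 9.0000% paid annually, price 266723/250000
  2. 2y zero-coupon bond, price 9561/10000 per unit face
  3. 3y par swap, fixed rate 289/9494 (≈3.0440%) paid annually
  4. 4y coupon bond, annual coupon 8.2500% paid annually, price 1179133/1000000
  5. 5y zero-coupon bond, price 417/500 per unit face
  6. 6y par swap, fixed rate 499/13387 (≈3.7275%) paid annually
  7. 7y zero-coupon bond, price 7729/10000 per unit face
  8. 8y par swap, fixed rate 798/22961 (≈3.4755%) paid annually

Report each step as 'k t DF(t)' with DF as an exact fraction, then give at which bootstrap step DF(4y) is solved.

1 1 2447/2500
2 2 9561/10000
3 3 9133/10000
4 4 4361/5000
5 5 417/500
6 6 2001/2500
7 7 7729/10000
8 8 3803/5000
DF(4y) is solved at step 4

step 1 [1y] bond c/1=9/100: DF=(266723/250000 − 9/100·(0))/(1+9/100) = 2447/2500 ≈ 0.978800
step 2 [2y] zero: DF = P = 9561/10000 ≈ 0.956100
step 3 [3y] swap r/1=289/9494: DF=(1 − 289/9494·(0.978800+0.956100))/(1+289/9494) = 9133/10000 ≈ 0.913300
step 4 [4y] bond c/1=33/400: DF=(1179133/1000000 − 33/400·(0.978800+0.956100+0.913300))/(1+33/400) = 4361/5000 ≈ 0.872200
step 5 [5y] zero: DF = P = 417/500 ≈ 0.834000
step 6 [6y] swap r/1=499/13387: DF=(1 − 499/13387·(0.978800+0.956100+0.913300+0.872200+0.834000))/(1+499/13387) = 2001/2500 ≈ 0.800400
step 7 [7y] zero: DF = P = 7729/10000 ≈ 0.772900
step 8 [8y] swap r/1=798/22961: DF=(1 − 798/22961·(0.978800+0.956100+0.913300+0.872200+0.834000+0.800400+0.772900))/(1+798/22961) = 3803/5000 ≈ 0.760600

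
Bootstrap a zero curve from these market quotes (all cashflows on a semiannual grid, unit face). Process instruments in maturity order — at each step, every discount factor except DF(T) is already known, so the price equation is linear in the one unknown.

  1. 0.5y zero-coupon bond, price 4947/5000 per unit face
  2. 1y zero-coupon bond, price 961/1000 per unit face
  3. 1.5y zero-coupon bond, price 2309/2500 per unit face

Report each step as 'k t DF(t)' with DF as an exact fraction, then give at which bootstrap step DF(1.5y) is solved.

1 1/2 4947/5000
2 1 961/1000
3 3/2 2309/2500
DF(1.5y) is solved at step 3

step 1 [0.5y] zero: DF = P = 4947/5000 ≈ 0.989400
step 2 [1y] zero: DF = P = 961/1000 ≈ 0.961000
step 3 [1.5y] zero: DF = P = 2309/2500 ≈ 0.923600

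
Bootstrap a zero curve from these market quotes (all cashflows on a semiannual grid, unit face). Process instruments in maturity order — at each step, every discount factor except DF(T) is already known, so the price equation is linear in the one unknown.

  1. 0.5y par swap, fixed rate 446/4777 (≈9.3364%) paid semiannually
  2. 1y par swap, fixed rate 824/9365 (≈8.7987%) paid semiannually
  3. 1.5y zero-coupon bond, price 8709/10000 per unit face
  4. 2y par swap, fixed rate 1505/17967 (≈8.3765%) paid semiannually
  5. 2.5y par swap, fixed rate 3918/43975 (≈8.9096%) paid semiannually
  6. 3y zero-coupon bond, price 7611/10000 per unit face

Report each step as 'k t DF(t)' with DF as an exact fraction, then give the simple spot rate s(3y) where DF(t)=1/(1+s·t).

step 1 [0.5y] swap r/2=223/4777: DF=(1 − 223/4777·(0))/(1+223/4777) = 4777/5000 ≈ 0.955400
step 2 [1y] swap r/2=412/9365: DF=(1 − 412/9365·(0.955400))/(1+412/9365) = 1147/1250 ≈ 0.917600
step 3 [1.5y] zero: DF = P = 8709/10000 ≈ 0.870900
step 4 [2y] swap r/2=1505/35934: DF=(1 − 1505/35934·(0.955400+0.917600+0.870900))/(1+1505/35934) = 1699/2000 ≈ 0.849500
step 5 [2.5y] swap r/2=1959/43975: DF=(1 − 1959/43975·(0.955400+0.917600+0.870900+0.849500))/(1+1959/43975) = 8041/10000 ≈ 0.804100
step 6 [3y] zero: DF = P = 7611/10000 ≈ 0.761100

1 1/2 4777/5000
2 1 1147/1250
3 3/2 8709/10000
4 2 1699/2000
5 5/2 8041/10000
6 3 7611/10000
s(3y) = (1/(7611/10000) − 1)/(3) = 2389/22833 ≈ 10.4629%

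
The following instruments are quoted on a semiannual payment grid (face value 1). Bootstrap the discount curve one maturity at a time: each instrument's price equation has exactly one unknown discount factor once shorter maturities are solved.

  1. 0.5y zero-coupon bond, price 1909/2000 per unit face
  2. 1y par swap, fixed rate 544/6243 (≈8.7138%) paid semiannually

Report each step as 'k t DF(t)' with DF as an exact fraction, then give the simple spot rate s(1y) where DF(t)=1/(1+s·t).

1 1/2 1909/2000
2 1 574/625
s(1y) = (1/(574/625) − 1)/(1) = 51/574 ≈ 8.8850%

step 1 [0.5y] zero: DF = P = 1909/2000 ≈ 0.954500
step 2 [1y] swap r/2=272/6243: DF=(1 − 272/6243·(0.954500))/(1+272/6243) = 574/625 ≈ 0.918400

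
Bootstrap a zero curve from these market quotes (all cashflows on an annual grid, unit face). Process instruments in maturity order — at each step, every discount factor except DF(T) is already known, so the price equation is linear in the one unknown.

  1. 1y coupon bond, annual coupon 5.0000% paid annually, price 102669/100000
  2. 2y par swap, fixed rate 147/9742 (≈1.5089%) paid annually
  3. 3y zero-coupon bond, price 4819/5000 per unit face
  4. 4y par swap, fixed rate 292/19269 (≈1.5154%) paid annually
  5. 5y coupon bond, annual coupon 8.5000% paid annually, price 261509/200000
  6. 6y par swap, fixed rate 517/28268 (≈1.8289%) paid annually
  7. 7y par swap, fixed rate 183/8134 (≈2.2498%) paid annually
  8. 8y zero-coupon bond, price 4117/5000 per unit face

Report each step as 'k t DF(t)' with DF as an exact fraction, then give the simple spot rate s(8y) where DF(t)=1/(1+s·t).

1 1 4889/5000
2 2 4853/5000
3 3 4819/5000
4 4 1177/1250
5 5 1129/1250
6 6 4483/5000
7 7 1067/1250
8 8 4117/5000
s(8y) = (1/(4117/5000) − 1)/(8) = 883/32936 ≈ 2.6810%

step 1 [1y] bond c/1=1/20: DF=(102669/100000 − 1/20·(0))/(1+1/20) = 4889/5000 ≈ 0.977800
step 2 [2y] swap r/1=147/9742: DF=(1 − 147/9742·(0.977800))/(1+147/9742) = 4853/5000 ≈ 0.970600
step 3 [3y] zero: DF = P = 4819/5000 ≈ 0.963800
step 4 [4y] swap r/1=292/19269: DF=(1 − 292/19269·(0.977800+0.970600+0.963800))/(1+292/19269) = 1177/1250 ≈ 0.941600
step 5 [5y] bond c/1=17/200: DF=(261509/200000 − 17/200·(0.977800+0.970600+0.963800+0.941600))/(1+17/200) = 1129/1250 ≈ 0.903200
step 6 [6y] swap r/1=517/28268: DF=(1 − 517/28268·(0.977800+0.970600+0.963800+0.941600+0.903200))/(1+517/28268) = 4483/5000 ≈ 0.896600
step 7 [7y] swap r/1=183/8134: DF=(1 − 183/8134·(0.977800+0.970600+0.963800+0.941600+0.903200+0.896600))/(1+183/8134) = 1067/1250 ≈ 0.853600
step 8 [8y] zero: DF = P = 4117/5000 ≈ 0.823400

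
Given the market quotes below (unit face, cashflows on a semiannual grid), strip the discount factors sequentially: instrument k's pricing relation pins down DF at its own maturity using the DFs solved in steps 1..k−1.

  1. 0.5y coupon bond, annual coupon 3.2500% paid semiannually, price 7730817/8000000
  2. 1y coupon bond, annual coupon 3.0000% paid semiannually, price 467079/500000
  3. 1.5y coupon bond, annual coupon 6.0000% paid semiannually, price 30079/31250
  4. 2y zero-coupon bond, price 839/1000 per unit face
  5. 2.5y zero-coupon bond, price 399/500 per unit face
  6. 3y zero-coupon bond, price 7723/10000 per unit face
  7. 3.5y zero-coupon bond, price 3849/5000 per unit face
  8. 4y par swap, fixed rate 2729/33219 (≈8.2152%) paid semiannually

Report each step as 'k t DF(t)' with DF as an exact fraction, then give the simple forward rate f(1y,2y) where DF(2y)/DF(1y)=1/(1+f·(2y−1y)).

1 1/2 9509/10000
2 1 9063/10000
3 3/2 2201/2500
4 2 839/1000
5 5/2 399/500
6 3 7723/10000
7 7/2 3849/5000
8 4 7271/10000
f(1y,2y) = ((9063/10000)/(839/1000) − 1)/(1) = 673/8390 ≈ 8.0215%

step 1 [0.5y] bond c/2=13/800: DF=(7730817/8000000 − 13/800·(0))/(1+13/800) = 9509/10000 ≈ 0.950900
step 2 [1y] bond c/2=3/200: DF=(467079/500000 − 3/200·(0.950900))/(1+3/200) = 9063/10000 ≈ 0.906300
step 3 [1.5y] bond c/2=3/100: DF=(30079/31250 − 3/100·(0.950900+0.906300))/(1+3/100) = 2201/2500 ≈ 0.880400
step 4 [2y] zero: DF = P = 839/1000 ≈ 0.839000
step 5 [2.5y] zero: DF = P = 399/500 ≈ 0.798000
step 6 [3y] zero: DF = P = 7723/10000 ≈ 0.772300
step 7 [3.5y] zero: DF = P = 3849/5000 ≈ 0.769800
step 8 [4y] swap r/2=2729/66438: DF=(1 − 2729/66438·(0.950900+0.906300+0.880400+0.839000+0.798000+0.772300+0.769800))/(1+2729/66438) = 7271/10000 ≈ 0.727100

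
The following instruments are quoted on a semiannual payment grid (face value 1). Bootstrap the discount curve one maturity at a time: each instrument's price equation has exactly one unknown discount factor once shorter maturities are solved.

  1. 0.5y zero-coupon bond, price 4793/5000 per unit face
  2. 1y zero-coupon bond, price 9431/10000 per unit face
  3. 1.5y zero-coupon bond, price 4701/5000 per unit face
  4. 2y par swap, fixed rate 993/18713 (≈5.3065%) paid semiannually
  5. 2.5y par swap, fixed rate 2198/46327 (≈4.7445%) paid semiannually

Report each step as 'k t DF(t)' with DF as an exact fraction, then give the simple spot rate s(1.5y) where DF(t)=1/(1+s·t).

step 1 [0.5y] zero: DF = P = 4793/5000 ≈ 0.958600
step 2 [1y] zero: DF = P = 9431/10000 ≈ 0.943100
step 3 [1.5y] zero: DF = P = 4701/5000 ≈ 0.940200
step 4 [2y] swap r/2=993/37426: DF=(1 − 993/37426·(0.958600+0.943100+0.940200))/(1+993/37426) = 9007/10000 ≈ 0.900700
step 5 [2.5y] swap r/2=1099/46327: DF=(1 − 1099/46327·(0.958600+0.943100+0.940200+0.900700))/(1+1099/46327) = 8901/10000 ≈ 0.890100

1 1/2 4793/5000
2 1 9431/10000
3 3/2 4701/5000
4 2 9007/10000
5 5/2 8901/10000
s(1.5y) = (1/(4701/5000) − 1)/(3/2) = 598/14103 ≈ 4.2402%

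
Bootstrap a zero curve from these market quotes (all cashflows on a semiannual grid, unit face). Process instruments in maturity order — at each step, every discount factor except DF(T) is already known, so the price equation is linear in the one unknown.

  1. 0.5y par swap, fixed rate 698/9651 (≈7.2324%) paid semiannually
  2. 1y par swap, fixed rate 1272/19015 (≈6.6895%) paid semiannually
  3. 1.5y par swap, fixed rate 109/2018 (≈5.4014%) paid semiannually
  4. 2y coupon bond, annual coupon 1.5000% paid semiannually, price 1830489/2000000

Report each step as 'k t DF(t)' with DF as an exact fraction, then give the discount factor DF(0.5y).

step 1 [0.5y] swap r/2=349/9651: DF=(1 − 349/9651·(0))/(1+349/9651) = 9651/10000 ≈ 0.965100
step 2 [1y] swap r/2=636/19015: DF=(1 − 636/19015·(0.965100))/(1+636/19015) = 2341/2500 ≈ 0.936400
step 3 [1.5y] swap r/2=109/4036: DF=(1 − 109/4036·(0.965100+0.936400))/(1+109/4036) = 9237/10000 ≈ 0.923700
step 4 [2y] bond c/2=3/400: DF=(1830489/2000000 − 3/400·(0.965100+0.936400+0.923700))/(1+3/400) = 4437/5000 ≈ 0.887400

1 1/2 9651/10000
2 1 2341/2500
3 3/2 9237/10000
4 2 4437/5000
DF(0.5y) = 9651/10000 ≈ 0.965100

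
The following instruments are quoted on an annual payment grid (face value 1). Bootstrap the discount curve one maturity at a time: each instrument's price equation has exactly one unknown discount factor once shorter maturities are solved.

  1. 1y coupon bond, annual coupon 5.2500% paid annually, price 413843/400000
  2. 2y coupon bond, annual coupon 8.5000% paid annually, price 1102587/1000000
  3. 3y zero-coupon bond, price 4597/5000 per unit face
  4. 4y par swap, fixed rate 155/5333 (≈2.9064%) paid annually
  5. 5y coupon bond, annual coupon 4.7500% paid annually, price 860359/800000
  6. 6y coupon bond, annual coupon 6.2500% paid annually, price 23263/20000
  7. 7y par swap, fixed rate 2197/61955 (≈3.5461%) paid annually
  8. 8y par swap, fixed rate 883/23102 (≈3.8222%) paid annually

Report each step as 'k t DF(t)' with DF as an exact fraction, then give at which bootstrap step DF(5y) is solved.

1 1 983/1000
2 2 587/625
3 3 4597/5000
4 4 1783/2000
5 5 4287/5000
6 6 8247/10000
7 7 7803/10000
8 8 7351/10000
DF(5y) is solved at step 5

step 1 [1y] bond c/1=21/400: DF=(413843/400000 − 21/400·(0))/(1+21/400) = 983/1000 ≈ 0.983000
step 2 [2y] bond c/1=17/200: DF=(1102587/1000000 − 17/200·(0.983000))/(1+17/200) = 587/625 ≈ 0.939200
step 3 [3y] zero: DF = P = 4597/5000 ≈ 0.919400
step 4 [4y] swap r/1=155/5333: DF=(1 − 155/5333·(0.983000+0.939200+0.919400))/(1+155/5333) = 1783/2000 ≈ 0.891500
step 5 [5y] bond c/1=19/400: DF=(860359/800000 − 19/400·(0.983000+0.939200+0.919400+0.891500))/(1+19/400) = 4287/5000 ≈ 0.857400
step 6 [6y] bond c/1=1/16: DF=(23263/20000 − 1/16·(0.983000+0.939200+0.919400+0.891500+0.857400))/(1+1/16) = 8247/10000 ≈ 0.824700
step 7 [7y] swap r/1=2197/61955: DF=(1 − 2197/61955·(0.983000+0.939200+0.919400+0.891500+0.857400+0.824700))/(1+2197/61955) = 7803/10000 ≈ 0.780300
step 8 [8y] swap r/1=883/23102: DF=(1 − 883/23102·(0.983000+0.939200+0.919400+0.891500+0.857400+0.824700+0.780300))/(1+883/23102) = 7351/10000 ≈ 0.735100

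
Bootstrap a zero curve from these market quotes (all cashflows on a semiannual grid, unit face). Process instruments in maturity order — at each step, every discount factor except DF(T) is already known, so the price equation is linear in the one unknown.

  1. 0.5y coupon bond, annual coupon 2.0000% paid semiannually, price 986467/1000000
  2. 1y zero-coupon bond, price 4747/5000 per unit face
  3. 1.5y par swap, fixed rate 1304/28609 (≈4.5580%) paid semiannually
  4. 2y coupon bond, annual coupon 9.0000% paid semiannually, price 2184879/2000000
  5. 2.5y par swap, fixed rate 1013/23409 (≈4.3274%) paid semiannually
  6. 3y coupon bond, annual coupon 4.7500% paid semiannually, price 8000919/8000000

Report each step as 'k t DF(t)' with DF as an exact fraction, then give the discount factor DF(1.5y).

1 1/2 9767/10000
2 1 4747/5000
3 3/2 2337/2500
4 2 4611/5000
5 5/2 8987/10000
6 3 8683/10000
DF(1.5y) = 2337/2500 ≈ 0.934800

step 1 [0.5y] bond c/2=1/100: DF=(986467/1000000 − 1/100·(0))/(1+1/100) = 9767/10000 ≈ 0.976700
step 2 [1y] zero: DF = P = 4747/5000 ≈ 0.949400
step 3 [1.5y] swap r/2=652/28609: DF=(1 − 652/28609·(0.976700+0.949400))/(1+652/28609) = 2337/2500 ≈ 0.934800
step 4 [2y] bond c/2=9/200: DF=(2184879/2000000 − 9/200·(0.976700+0.949400+0.934800))/(1+9/200) = 4611/5000 ≈ 0.922200
step 5 [2.5y] swap r/2=1013/46818: DF=(1 − 1013/46818·(0.976700+0.949400+0.934800+0.922200))/(1+1013/46818) = 8987/10000 ≈ 0.898700
step 6 [3y] bond c/2=19/800: DF=(8000919/8000000 − 19/800·(0.976700+0.949400+0.934800+0.922200+0.898700))/(1+19/800) = 8683/10000 ≈ 0.868300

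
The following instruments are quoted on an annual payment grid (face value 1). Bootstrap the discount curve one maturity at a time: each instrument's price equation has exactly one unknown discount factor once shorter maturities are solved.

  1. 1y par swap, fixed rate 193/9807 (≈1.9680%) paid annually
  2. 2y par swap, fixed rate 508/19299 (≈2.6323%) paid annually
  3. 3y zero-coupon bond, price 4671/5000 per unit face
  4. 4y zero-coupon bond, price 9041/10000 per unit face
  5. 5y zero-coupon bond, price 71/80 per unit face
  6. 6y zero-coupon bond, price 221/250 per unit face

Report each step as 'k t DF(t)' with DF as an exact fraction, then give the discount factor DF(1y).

step 1 [1y] swap r/1=193/9807: DF=(1 − 193/9807·(0))/(1+193/9807) = 9807/10000 ≈ 0.980700
step 2 [2y] swap r/1=508/19299: DF=(1 − 508/19299·(0.980700))/(1+508/19299) = 2373/2500 ≈ 0.949200
step 3 [3y] zero: DF = P = 4671/5000 ≈ 0.934200
step 4 [4y] zero: DF = P = 9041/10000 ≈ 0.904100
step 5 [5y] zero: DF = P = 71/80 ≈ 0.887500
step 6 [6y] zero: DF = P = 221/250 ≈ 0.884000

1 1 9807/10000
2 2 2373/2500
3 3 4671/5000
4 4 9041/10000
5 5 71/80
6 6 221/250
DF(1y) = 9807/10000 ≈ 0.980700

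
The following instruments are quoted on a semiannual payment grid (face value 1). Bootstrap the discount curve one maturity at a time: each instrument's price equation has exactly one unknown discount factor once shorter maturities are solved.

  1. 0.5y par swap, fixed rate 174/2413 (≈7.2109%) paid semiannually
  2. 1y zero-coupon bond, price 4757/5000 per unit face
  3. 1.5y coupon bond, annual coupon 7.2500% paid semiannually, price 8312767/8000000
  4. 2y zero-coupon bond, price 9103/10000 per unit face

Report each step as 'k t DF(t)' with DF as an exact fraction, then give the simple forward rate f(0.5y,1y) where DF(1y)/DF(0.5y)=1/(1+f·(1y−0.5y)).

step 1 [0.5y] swap r/2=87/2413: DF=(1 − 87/2413·(0))/(1+87/2413) = 2413/2500 ≈ 0.965200
step 2 [1y] zero: DF = P = 4757/5000 ≈ 0.951400
step 3 [1.5y] bond c/2=29/800: DF=(8312767/8000000 − 29/800·(0.965200+0.951400))/(1+29/800) = 9357/10000 ≈ 0.935700
step 4 [2y] zero: DF = P = 9103/10000 ≈ 0.910300

1 1/2 2413/2500
2 1 4757/5000
3 3/2 9357/10000
4 2 9103/10000
f(0.5y,1y) = ((2413/2500)/(4757/5000) − 1)/(1/2) = 138/4757 ≈ 2.9010%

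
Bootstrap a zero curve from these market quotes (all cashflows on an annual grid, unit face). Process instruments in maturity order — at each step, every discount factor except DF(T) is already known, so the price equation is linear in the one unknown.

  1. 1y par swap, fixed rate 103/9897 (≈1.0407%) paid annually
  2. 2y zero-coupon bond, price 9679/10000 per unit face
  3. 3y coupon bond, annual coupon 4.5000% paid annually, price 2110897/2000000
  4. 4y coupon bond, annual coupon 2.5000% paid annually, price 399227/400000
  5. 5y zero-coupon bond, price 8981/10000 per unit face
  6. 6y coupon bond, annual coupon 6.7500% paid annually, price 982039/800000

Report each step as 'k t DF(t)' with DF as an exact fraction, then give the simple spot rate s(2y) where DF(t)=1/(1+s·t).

1 1 9897/10000
2 2 9679/10000
3 3 9257/10000
4 4 4517/5000
5 5 8981/10000
6 6 8537/10000
s(2y) = (1/(9679/10000) − 1)/(2) = 321/19358 ≈ 1.6582%

step 1 [1y] swap r/1=103/9897: DF=(1 − 103/9897·(0))/(1+103/9897) = 9897/10000 ≈ 0.989700
step 2 [2y] zero: DF = P = 9679/10000 ≈ 0.967900
step 3 [3y] bond c/1=9/200: DF=(2110897/2000000 − 9/200·(0.989700+0.967900))/(1+9/200) = 9257/10000 ≈ 0.925700
step 4 [4y] bond c/1=1/40: DF=(399227/400000 − 1/40·(0.989700+0.967900+0.925700))/(1+1/40) = 4517/5000 ≈ 0.903400
step 5 [5y] zero: DF = P = 8981/10000 ≈ 0.898100
step 6 [6y] bond c/1=27/400: DF=(982039/800000 − 27/400·(0.989700+0.967900+0.925700+0.903400+0.898100))/(1+27/400) = 8537/10000 ≈ 0.853700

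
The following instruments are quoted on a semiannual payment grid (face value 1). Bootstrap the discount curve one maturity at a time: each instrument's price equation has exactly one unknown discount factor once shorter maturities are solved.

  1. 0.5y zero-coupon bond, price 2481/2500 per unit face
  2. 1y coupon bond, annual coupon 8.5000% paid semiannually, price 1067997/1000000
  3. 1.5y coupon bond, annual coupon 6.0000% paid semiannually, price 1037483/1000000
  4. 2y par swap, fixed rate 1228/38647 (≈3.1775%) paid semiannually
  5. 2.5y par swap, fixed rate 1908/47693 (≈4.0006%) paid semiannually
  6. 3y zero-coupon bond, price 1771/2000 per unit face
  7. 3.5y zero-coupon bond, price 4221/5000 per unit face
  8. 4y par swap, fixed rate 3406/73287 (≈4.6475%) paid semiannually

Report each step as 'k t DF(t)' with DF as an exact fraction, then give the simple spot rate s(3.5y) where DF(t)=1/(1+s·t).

step 1 [0.5y] zero: DF = P = 2481/2500 ≈ 0.992400
step 2 [1y] bond c/2=17/400: DF=(1067997/1000000 − 17/400·(0.992400))/(1+17/400) = 123/125 ≈ 0.984000
step 3 [1.5y] bond c/2=3/100: DF=(1037483/1000000 − 3/100·(0.992400+0.984000))/(1+3/100) = 9497/10000 ≈ 0.949700
step 4 [2y] swap r/2=614/38647: DF=(1 − 614/38647·(0.992400+0.984000+0.949700))/(1+614/38647) = 4693/5000 ≈ 0.938600
step 5 [2.5y] swap r/2=954/47693: DF=(1 − 954/47693·(0.992400+0.984000+0.949700+0.938600))/(1+954/47693) = 4523/5000 ≈ 0.904600
step 6 [3y] zero: DF = P = 1771/2000 ≈ 0.885500
step 7 [3.5y] zero: DF = P = 4221/5000 ≈ 0.844200
step 8 [4y] swap r/2=1703/73287: DF=(1 − 1703/73287·(0.992400+0.984000+0.949700+0.938600+0.904600+0.885500+0.844200))/(1+1703/73287) = 8297/10000 ≈ 0.829700

1 1/2 2481/2500
2 1 123/125
3 3/2 9497/10000
4 2 4693/5000
5 5/2 4523/5000
6 3 1771/2000
7 7/2 4221/5000
8 4 8297/10000
s(3.5y) = (1/(4221/5000) − 1)/(7/2) = 1558/29547 ≈ 5.2730%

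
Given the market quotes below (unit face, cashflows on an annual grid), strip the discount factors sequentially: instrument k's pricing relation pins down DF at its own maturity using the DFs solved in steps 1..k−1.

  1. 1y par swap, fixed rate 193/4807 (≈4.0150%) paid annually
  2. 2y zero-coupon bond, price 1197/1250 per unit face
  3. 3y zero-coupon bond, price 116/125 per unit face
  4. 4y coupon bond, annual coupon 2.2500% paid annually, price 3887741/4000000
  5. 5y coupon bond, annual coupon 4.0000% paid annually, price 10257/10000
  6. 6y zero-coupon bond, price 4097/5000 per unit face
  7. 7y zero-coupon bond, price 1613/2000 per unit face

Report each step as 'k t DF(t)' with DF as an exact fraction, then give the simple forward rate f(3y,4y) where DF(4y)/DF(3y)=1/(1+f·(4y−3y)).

1 1 4807/5000
2 2 1197/1250
3 3 116/125
4 4 8879/10000
5 5 4213/5000
6 6 4097/5000
7 7 1613/2000
f(3y,4y) = ((116/125)/(8879/10000) − 1)/(1) = 401/8879 ≈ 4.5163%

step 1 [1y] swap r/1=193/4807: DF=(1 − 193/4807·(0))/(1+193/4807) = 4807/5000 ≈ 0.961400
step 2 [2y] zero: DF = P = 1197/1250 ≈ 0.957600
step 3 [3y] zero: DF = P = 116/125 ≈ 0.928000
step 4 [4y] bond c/1=9/400: DF=(3887741/4000000 − 9/400·(0.961400+0.957600+0.928000))/(1+9/400) = 8879/10000 ≈ 0.887900
step 5 [5y] bond c/1=1/25: DF=(10257/10000 − 1/25·(0.961400+0.957600+0.928000+0.887900))/(1+1/25) = 4213/5000 ≈ 0.842600
step 6 [6y] zero: DF = P = 4097/5000 ≈ 0.819400
step 7 [7y] zero: DF = P = 1613/2000 ≈ 0.806500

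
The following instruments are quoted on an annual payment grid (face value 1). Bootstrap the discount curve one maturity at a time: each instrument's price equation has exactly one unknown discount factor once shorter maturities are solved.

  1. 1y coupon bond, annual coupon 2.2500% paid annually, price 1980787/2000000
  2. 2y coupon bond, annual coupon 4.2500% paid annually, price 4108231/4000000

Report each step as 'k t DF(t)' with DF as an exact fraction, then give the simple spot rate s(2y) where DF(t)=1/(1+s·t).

step 1 [1y] bond c/1=9/400: DF=(1980787/2000000 − 9/400·(0))/(1+9/400) = 4843/5000 ≈ 0.968600
step 2 [2y] bond c/1=17/400: DF=(4108231/4000000 − 17/400·(0.968600))/(1+17/400) = 9457/10000 ≈ 0.945700

1 1 4843/5000
2 2 9457/10000
s(2y) = (1/(9457/10000) − 1)/(2) = 543/18914 ≈ 2.8709%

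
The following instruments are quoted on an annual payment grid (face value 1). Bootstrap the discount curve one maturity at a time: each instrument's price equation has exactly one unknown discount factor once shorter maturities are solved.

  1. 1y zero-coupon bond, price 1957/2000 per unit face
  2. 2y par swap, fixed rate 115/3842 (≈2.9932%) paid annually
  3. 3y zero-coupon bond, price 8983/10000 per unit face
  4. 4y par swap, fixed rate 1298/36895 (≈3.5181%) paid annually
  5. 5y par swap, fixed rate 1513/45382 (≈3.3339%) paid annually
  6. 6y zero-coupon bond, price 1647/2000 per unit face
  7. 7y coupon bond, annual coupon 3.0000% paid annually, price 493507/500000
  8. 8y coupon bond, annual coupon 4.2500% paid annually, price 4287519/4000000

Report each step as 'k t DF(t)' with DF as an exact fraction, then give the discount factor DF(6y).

step 1 [1y] zero: DF = P = 1957/2000 ≈ 0.978500
step 2 [2y] swap r/1=115/3842: DF=(1 − 115/3842·(0.978500))/(1+115/3842) = 377/400 ≈ 0.942500
step 3 [3y] zero: DF = P = 8983/10000 ≈ 0.898300
step 4 [4y] swap r/1=1298/36895: DF=(1 − 1298/36895·(0.978500+0.942500+0.898300))/(1+1298/36895) = 4351/5000 ≈ 0.870200
step 5 [5y] swap r/1=1513/45382: DF=(1 − 1513/45382·(0.978500+0.942500+0.898300+0.870200))/(1+1513/45382) = 8487/10000 ≈ 0.848700
step 6 [6y] zero: DF = P = 1647/2000 ≈ 0.823500
step 7 [7y] bond c/1=3/100: DF=(493507/500000 − 3/100·(0.978500+0.942500+0.898300+0.870200+0.848700+0.823500))/(1+3/100) = 8021/10000 ≈ 0.802100
step 8 [8y] bond c/1=17/400: DF=(4287519/4000000 − 17/400·(0.978500+0.942500+0.898300+0.870200+0.848700+0.823500+0.802100))/(1+17/400) = 7769/10000 ≈ 0.776900

1 1 1957/2000
2 2 377/400
3 3 8983/10000
4 4 4351/5000
5 5 8487/10000
6 6 1647/2000
7 7 8021/10000
8 8 7769/10000
DF(6y) = 1647/2000 ≈ 0.823500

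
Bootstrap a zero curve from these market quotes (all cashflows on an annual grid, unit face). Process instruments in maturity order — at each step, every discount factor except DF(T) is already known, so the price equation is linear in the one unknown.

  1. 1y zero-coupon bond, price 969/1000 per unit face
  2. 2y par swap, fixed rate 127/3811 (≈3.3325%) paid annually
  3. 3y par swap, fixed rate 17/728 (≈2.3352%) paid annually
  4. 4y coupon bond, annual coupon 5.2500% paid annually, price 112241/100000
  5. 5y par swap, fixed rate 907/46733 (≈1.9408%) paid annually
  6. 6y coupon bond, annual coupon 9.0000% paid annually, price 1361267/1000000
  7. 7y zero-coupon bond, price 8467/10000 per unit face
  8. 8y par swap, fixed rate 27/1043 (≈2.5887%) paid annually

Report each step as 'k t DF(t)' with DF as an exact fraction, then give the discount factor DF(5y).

1 1 969/1000
2 2 1873/2000
3 3 9337/10000
4 4 578/625
5 5 9093/10000
6 6 863/1000
7 7 8467/10000
8 8 8137/10000
DF(5y) = 9093/10000 ≈ 0.909300

step 1 [1y] zero: DF = P = 969/1000 ≈ 0.969000
step 2 [2y] swap r/1=127/3811: DF=(1 − 127/3811·(0.969000))/(1+127/3811) = 1873/2000 ≈ 0.936500
step 3 [3y] swap r/1=17/728: DF=(1 − 17/728·(0.969000+0.936500))/(1+17/728) = 9337/10000 ≈ 0.933700
step 4 [4y] bond c/1=21/400: DF=(112241/100000 − 21/400·(0.969000+0.936500+0.933700))/(1+21/400) = 578/625 ≈ 0.924800
step 5 [5y] swap r/1=907/46733: DF=(1 − 907/46733·(0.969000+0.936500+0.933700+0.924800))/(1+907/46733) = 9093/10000 ≈ 0.909300
step 6 [6y] bond c/1=9/100: DF=(1361267/1000000 − 9/100·(0.969000+0.936500+0.933700+0.924800+0.909300))/(1+9/100) = 863/1000 ≈ 0.863000
step 7 [7y] zero: DF = P = 8467/10000 ≈ 0.846700
step 8 [8y] swap r/1=27/1043: DF=(1 − 27/1043·(0.969000+0.936500+0.933700+0.924800+0.909300+0.863000+0.846700))/(1+27/1043) = 8137/10000 ≈ 0.813700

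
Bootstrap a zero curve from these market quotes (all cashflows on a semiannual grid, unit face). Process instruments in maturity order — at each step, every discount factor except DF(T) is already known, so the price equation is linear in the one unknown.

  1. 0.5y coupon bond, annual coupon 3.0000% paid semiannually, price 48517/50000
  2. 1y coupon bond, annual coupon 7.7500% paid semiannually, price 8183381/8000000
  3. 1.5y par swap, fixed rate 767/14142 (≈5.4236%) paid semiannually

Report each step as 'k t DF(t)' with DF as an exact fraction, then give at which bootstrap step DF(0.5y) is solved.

step 1 [0.5y] bond c/2=3/200: DF=(48517/50000 − 3/200·(0))/(1+3/200) = 239/250 ≈ 0.956000
step 2 [1y] bond c/2=31/800: DF=(8183381/8000000 − 31/800·(0.956000))/(1+31/800) = 9491/10000 ≈ 0.949100
step 3 [1.5y] swap r/2=767/28284: DF=(1 − 767/28284·(0.956000+0.949100))/(1+767/28284) = 9233/10000 ≈ 0.923300

1 1/2 239/250
2 1 9491/10000
3 3/2 9233/10000
DF(0.5y) is solved at step 1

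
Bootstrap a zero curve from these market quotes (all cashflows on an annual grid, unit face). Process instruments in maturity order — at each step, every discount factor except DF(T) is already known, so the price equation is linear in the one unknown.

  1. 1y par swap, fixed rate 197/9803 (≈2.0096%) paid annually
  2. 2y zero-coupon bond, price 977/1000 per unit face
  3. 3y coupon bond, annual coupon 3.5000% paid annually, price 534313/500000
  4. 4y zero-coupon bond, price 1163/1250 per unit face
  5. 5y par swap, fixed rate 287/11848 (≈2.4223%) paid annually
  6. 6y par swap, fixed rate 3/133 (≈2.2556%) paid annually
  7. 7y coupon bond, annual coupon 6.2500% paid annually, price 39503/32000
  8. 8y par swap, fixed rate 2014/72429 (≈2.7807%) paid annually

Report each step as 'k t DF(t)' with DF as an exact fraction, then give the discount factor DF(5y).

step 1 [1y] swap r/1=197/9803: DF=(1 − 197/9803·(0))/(1+197/9803) = 9803/10000 ≈ 0.980300
step 2 [2y] zero: DF = P = 977/1000 ≈ 0.977000
step 3 [3y] bond c/1=7/200: DF=(534313/500000 − 7/200·(0.980300+0.977000))/(1+7/200) = 9663/10000 ≈ 0.966300
step 4 [4y] zero: DF = P = 1163/1250 ≈ 0.930400
step 5 [5y] swap r/1=287/11848: DF=(1 − 287/11848·(0.980300+0.977000+0.966300+0.930400))/(1+287/11848) = 2213/2500 ≈ 0.885200
step 6 [6y] swap r/1=3/133: DF=(1 − 3/133·(0.980300+0.977000+0.966300+0.930400+0.885200))/(1+3/133) = 4367/5000 ≈ 0.873400
step 7 [7y] bond c/1=1/16: DF=(39503/32000 − 1/16·(0.980300+0.977000+0.966300+0.930400+0.885200+0.873400))/(1+1/16) = 8317/10000 ≈ 0.831700
step 8 [8y] swap r/1=2014/72429: DF=(1 − 2014/72429·(0.980300+0.977000+0.966300+0.930400+0.885200+0.873400+0.831700))/(1+2014/72429) = 3993/5000 ≈ 0.798600

1 1 9803/10000
2 2 977/1000
3 3 9663/10000
4 4 1163/1250
5 5 2213/2500
6 6 4367/5000
7 7 8317/10000
8 8 3993/5000
DF(5y) = 2213/2500 ≈ 0.885200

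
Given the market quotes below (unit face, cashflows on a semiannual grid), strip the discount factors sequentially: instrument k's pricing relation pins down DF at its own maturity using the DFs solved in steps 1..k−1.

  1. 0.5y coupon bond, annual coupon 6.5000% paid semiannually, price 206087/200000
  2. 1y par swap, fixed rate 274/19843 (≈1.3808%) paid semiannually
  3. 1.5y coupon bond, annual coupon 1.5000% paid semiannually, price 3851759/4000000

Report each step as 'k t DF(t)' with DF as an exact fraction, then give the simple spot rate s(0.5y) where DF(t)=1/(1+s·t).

1 1/2 499/500
2 1 9863/10000
3 3/2 941/1000
s(0.5y) = (1/(499/500) − 1)/(1/2) = 2/499 ≈ 0.4008%

step 1 [0.5y] bond c/2=13/400: DF=(206087/200000 − 13/400·(0))/(1+13/400) = 499/500 ≈ 0.998000
step 2 [1y] swap r/2=137/19843: DF=(1 − 137/19843·(0.998000))/(1+137/19843) = 9863/10000 ≈ 0.986300
step 3 [1.5y] bond c/2=3/400: DF=(3851759/4000000 − 3/400·(0.998000+0.986300))/(1+3/400) = 941/1000 ≈ 0.941000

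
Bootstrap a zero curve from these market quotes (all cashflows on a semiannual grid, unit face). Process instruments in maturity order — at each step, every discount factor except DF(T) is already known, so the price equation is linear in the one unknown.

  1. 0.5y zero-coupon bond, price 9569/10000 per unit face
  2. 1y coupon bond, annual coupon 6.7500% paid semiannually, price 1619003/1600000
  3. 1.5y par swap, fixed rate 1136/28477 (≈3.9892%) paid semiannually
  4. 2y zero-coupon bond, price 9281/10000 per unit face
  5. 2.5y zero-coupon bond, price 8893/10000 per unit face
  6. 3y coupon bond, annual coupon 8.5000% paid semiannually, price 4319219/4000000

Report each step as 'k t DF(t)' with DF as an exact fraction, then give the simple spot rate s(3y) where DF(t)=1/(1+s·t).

1 1/2 9569/10000
2 1 2369/2500
3 3/2 1179/1250
4 2 9281/10000
5 5/2 8893/10000
6 3 1057/1250
s(3y) = (1/(1057/1250) − 1)/(3) = 193/3171 ≈ 6.0864%

step 1 [0.5y] zero: DF = P = 9569/10000 ≈ 0.956900
step 2 [1y] bond c/2=27/800: DF=(1619003/1600000 − 27/800·(0.956900))/(1+27/800) = 2369/2500 ≈ 0.947600
step 3 [1.5y] swap r/2=568/28477: DF=(1 − 568/28477·(0.956900+0.947600))/(1+568/28477) = 1179/1250 ≈ 0.943200
step 4 [2y] zero: DF = P = 9281/10000 ≈ 0.928100
step 5 [2.5y] zero: DF = P = 8893/10000 ≈ 0.889300
step 6 [3y] bond c/2=17/400: DF=(4319219/4000000 − 17/400·(0.956900+0.947600+0.943200+0.928100+0.889300))/(1+17/400) = 1057/1250 ≈ 0.845600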